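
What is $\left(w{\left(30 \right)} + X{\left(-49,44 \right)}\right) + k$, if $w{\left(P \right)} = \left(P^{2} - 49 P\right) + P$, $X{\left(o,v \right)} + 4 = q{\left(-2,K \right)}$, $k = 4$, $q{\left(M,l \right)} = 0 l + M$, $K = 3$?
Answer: $-542$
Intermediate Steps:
$q{\left(M,l \right)} = M$ ($q{\left(M,l \right)} = 0 + M = M$)
$X{\left(o,v \right)} = -6$ ($X{\left(o,v \right)} = -4 - 2 = -6$)
$w{\left(P \right)} = P^{2} - 48 P$
$\left(w{\left(30 \right)} + X{\left(-49,44 \right)}\right) + k = \left(30 \left(-48 + 30\right) - 6\right) + 4 = \left(30 \left(-18\right) - 6\right) + 4 = \left(-540 - 6\right) + 4 = -546 + 4 = -542$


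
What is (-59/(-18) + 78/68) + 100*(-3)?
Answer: -45223/153 ≈ -295.58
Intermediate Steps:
(-59/(-18) + 78/68) + 100*(-3) = (-59*(-1/18) + 78*(1/68)) - 300 = (59/18 + 39/34) - 300 = 677/153 - 300 = -45223/153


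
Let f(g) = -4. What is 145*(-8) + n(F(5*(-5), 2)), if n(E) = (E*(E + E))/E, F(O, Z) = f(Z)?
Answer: -1168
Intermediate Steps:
F(O, Z) = -4
n(E) = 2*E (n(E) = (E*(2*E))/E = (2*E**2)/E = 2*E)
145*(-8) + n(F(5*(-5), 2)) = 145*(-8) + 2*(-4) = -1160 - 8 = -1168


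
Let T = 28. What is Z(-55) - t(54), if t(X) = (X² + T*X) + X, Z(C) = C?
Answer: -4537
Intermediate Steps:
t(X) = X² + 29*X (t(X) = (X² + 28*X) + X = X² + 29*X)
Z(-55) - t(54) = -55 - 54*(29 + 54) = -55 - 54*83 = -55 - 1*4482 = -55 - 4482 = -4537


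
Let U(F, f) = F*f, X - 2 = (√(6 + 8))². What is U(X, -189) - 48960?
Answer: -51984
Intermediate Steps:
X = 16 (X = 2 + (√(6 + 8))² = 2 + (√14)² = 2 + 14 = 16)
U(X, -189) - 48960 = 16*(-189) - 48960 = -3024 - 48960 = -51984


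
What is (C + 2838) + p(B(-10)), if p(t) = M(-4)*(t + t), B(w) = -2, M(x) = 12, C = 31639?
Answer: 34429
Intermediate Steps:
p(t) = 24*t (p(t) = 12*(t + t) = 12*(2*t) = 24*t)
(C + 2838) + p(B(-10)) = (31639 + 2838) + 24*(-2) = 34477 - 48 = 34429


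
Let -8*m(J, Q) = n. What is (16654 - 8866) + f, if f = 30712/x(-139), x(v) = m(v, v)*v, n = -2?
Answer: 959684/139 ≈ 6904.2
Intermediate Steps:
m(J, Q) = 1/4 (m(J, Q) = -1/8*(-2) = 1/4)
x(v) = v/4
f = -122848/139 (f = 30712/(((1/4)*(-139))) = 30712/(-139/4) = 30712*(-4/139) = -122848/139 ≈ -883.80)
(16654 - 8866) + f = (16654 - 8866) - 122848/139 = 7788 - 122848/139 = 959684/139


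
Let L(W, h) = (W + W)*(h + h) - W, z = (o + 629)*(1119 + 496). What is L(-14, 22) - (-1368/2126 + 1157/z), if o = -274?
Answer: -741912446141/609444475 ≈ -1217.4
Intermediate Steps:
z = 573325 (z = (-274 + 629)*(1119 + 496) = 355*1615 = 573325)
L(W, h) = -W + 4*W*h (L(W, h) = (2*W)*(2*h) - W = 4*W*h - W = -W + 4*W*h)
L(-14, 22) - (-1368/2126 + 1157/z) = -14*(-1 + 4*22) - (-1368/2126 + 1157/573325) = -14*(-1 + 88) - (-1368*1/2126 + 1157*(1/573325)) = -14*87 - (-684/1063 + 1157/573325) = -1218 - 1*(-390924409/609444475) = -1218 + 390924409/609444475 = -741912446141/609444475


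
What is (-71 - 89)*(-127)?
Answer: 20320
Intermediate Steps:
(-71 - 89)*(-127) = -160*(-127) = 20320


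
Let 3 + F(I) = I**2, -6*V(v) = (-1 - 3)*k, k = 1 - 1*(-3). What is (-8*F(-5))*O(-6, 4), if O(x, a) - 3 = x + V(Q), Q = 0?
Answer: 176/3 ≈ 58.667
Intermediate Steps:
k = 4 (k = 1 + 3 = 4)
V(v) = 8/3 (V(v) = -(-1 - 3)*4/6 = -(-2)*4/3 = -1/6*(-16) = 8/3)
O(x, a) = 17/3 + x (O(x, a) = 3 + (x + 8/3) = 3 + (8/3 + x) = 17/3 + x)
F(I) = -3 + I**2
(-8*F(-5))*O(-6, 4) = (-8*(-3 + (-5)**2))*(17/3 - 6) = -8*(-3 + 25)*(-1/3) = -8*22*(-1/3) = -176*(-1/3) = 176/3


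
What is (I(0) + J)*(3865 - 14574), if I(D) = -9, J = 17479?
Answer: -187086230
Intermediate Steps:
(I(0) + J)*(3865 - 14574) = (-9 + 17479)*(3865 - 14574) = 17470*(-10709) = -187086230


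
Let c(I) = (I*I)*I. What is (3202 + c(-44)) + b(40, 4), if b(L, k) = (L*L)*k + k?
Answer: -75578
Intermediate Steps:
c(I) = I³ (c(I) = I²*I = I³)
b(L, k) = k + k*L² (b(L, k) = L²*k + k = k*L² + k = k + k*L²)
(3202 + c(-44)) + b(40, 4) = (3202 + (-44)³) + 4*(1 + 40²) = (3202 - 85184) + 4*(1 + 1600) = -81982 + 4*1601 = -81982 + 6404 = -75578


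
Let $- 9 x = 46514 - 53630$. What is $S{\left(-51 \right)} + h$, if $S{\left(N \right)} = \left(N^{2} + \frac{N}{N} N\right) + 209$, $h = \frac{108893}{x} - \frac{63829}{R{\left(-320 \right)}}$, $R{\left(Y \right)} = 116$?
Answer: $\frac{2782917}{1186} \approx 2346.5$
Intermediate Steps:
$x = \frac{2372}{3}$ ($x = - \frac{46514 - 53630}{9} = \left(- \frac{1}{9}\right) \left(-7116\right) = \frac{2372}{3} \approx 790.67$)
$h = - \frac{489257}{1186}$ ($h = \frac{108893}{\frac{2372}{3}} - \frac{63829}{116} = 108893 \cdot \frac{3}{2372} - \frac{2201}{4} = \frac{326679}{2372} - \frac{2201}{4} = - \frac{489257}{1186} \approx -412.53$)
$S{\left(N \right)} = 209 + N + N^{2}$ ($S{\left(N \right)} = \left(N^{2} + 1 N\right) + 209 = \left(N^{2} + N\right) + 209 = \left(N + N^{2}\right) + 209 = 209 + N + N^{2}$)
$S{\left(-51 \right)} + h = \left(209 - 51 + \left(-51\right)^{2}\right) - \frac{489257}{1186} = \left(209 - 51 + 2601\right) - \frac{489257}{1186} = 2759 - \frac{489257}{1186} = \frac{2782917}{1186}$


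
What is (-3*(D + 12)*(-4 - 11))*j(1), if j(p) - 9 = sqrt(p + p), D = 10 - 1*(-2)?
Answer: 9720 + 1080*sqrt(2) ≈ 11247.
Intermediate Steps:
D = 12 (D = 10 + 2 = 12)
j(p) = 9 + sqrt(2)*sqrt(p) (j(p) = 9 + sqrt(p + p) = 9 + sqrt(2*p) = 9 + sqrt(2)*sqrt(p))
(-3*(D + 12)*(-4 - 11))*j(1) = (-3*(12 + 12)*(-4 - 11))*(9 + sqrt(2)*sqrt(1)) = (-72*(-15))*(9 + sqrt(2)*1) = (-3*(-360))*(9 + sqrt(2)) = 1080*(9 + sqrt(2)) = 9720 + 1080*sqrt(2)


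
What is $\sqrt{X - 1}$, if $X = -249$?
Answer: $5 i \sqrt{10} \approx 15.811 i$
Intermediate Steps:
$\sqrt{X - 1} = \sqrt{-249 - 1} = \sqrt{-250} = 5 i \sqrt{10}$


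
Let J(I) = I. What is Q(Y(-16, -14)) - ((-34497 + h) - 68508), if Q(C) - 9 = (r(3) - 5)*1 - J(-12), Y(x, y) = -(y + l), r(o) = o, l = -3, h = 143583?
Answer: -40559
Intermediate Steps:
Y(x, y) = 3 - y (Y(x, y) = -(y - 3) = -(-3 + y) = 3 - y)
Q(C) = 19 (Q(C) = 9 + ((3 - 5)*1 - 1*(-12)) = 9 + (-2*1 + 12) = 9 + (-2 + 12) = 9 + 10 = 19)
Q(Y(-16, -14)) - ((-34497 + h) - 68508) = 19 - ((-34497 + 143583) - 68508) = 19 - (109086 - 68508) = 19 - 1*40578 = 19 - 40578 = -40559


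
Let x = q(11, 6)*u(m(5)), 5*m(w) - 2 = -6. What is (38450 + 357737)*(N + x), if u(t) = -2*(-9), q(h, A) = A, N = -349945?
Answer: -138600871519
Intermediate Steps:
m(w) = -⅘ (m(w) = ⅖ + (⅕)*(-6) = ⅖ - 6/5 = -⅘)
u(t) = 18
x = 108 (x = 6*18 = 108)
(38450 + 357737)*(N + x) = (38450 + 357737)*(-349945 + 108) = 396187*(-349837) = -138600871519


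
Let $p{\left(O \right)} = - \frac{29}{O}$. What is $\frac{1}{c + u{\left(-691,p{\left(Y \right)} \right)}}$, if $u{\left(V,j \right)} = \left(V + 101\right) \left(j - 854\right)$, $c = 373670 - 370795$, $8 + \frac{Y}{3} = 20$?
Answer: $\frac{18}{9129785} \approx 1.9716 \cdot 10^{-6}$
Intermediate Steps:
$Y = 36$ ($Y = -24 + 3 \cdot 20 = -24 + 60 = 36$)
$c = 2875$
$u{\left(V,j \right)} = \left(-854 + j\right) \left(101 + V\right)$ ($u{\left(V,j \right)} = \left(101 + V\right) \left(-854 + j\right) = \left(-854 + j\right) \left(101 + V\right)$)
$\frac{1}{c + u{\left(-691,p{\left(Y \right)} \right)}} = \frac{1}{2875 - \left(-503860 + 590 \left(-29\right) \frac{1}{36}\right)} = \frac{1}{2875 + \left(-86254 + 590114 + 101 \left(\left(-29\right) \frac{1}{36}\right) - 691 \left(\left(-29\right) \frac{1}{36}\right)\right)} = \frac{1}{2875 + \left(-86254 + 590114 + 101 \left(- \frac{29}{36}\right) - - \frac{20039}{36}\right)} = \frac{1}{2875 + \left(-86254 + 590114 - \frac{2929}{36} + \frac{20039}{36}\right)} = \frac{1}{2875 + \frac{9078035}{18}} = \frac{1}{\frac{9129785}{18}} = \frac{18}{9129785}$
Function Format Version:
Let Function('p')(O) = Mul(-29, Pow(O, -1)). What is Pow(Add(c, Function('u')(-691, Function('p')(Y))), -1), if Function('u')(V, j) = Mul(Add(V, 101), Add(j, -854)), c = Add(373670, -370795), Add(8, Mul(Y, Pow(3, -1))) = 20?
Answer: Rational(18, 9129785) ≈ 1.9716e-6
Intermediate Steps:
Y = 36 (Y = Add(-24, Mul(3, 20)) = Add(-24, 60) = 36)
c = 2875
Function('u')(V, j) = Mul(Add(-854, j), Add(101, V)) (Function('u')(V, j) = Mul(Add(101, V), Add(-854, j)) = Mul(Add(-854, j), Add(101, V)))
Pow(Add(c, Function('u')(-691, Function('p')(Y))), -1) = Pow(Add(2875, Add(-86254, Mul(-854, -691), Mul(101, Mul(-29, Pow(36, -1))), Mul(-691, Mul(-29, Pow(36, -1))))), -1) = Pow(Add(2875, Add(-86254, 590114, Mul(101, Mul(-29, Rational(1, 36))), Mul(-691, Mul(-29, Rational(1, 36))))), -1) = Pow(Add(2875, Add(-86254, 590114, Mul(101, Rational(-29, 36)), Mul(-691, Rational(-29, 36)))), -1) = Pow(Add(2875, Add(-86254, 590114, Rational(-2929, 36), Rational(20039, 36))), -1) = Pow(Add(2875, Rational(9078035, 18)), -1) = Pow(Rational(9129785, 18), -1) = Rational(18, 9129785)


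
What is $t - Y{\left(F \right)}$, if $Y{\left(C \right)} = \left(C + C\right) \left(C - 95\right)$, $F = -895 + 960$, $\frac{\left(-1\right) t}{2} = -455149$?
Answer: $914198$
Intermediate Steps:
$t = 910298$ ($t = \left(-2\right) \left(-455149\right) = 910298$)
$F = 65$
$Y{\left(C \right)} = 2 C \left(-95 + C\right)$
$t - Y{\left(F \right)} = 910298 - 2 \cdot 65 \left(-95 + 65\right) = 910298 - 2 \cdot 65 \left(-30\right) = 910298 - -3900 = 910298 + 3900 = 914198$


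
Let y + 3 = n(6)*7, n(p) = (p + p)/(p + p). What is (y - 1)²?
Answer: 9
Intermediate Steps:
n(p) = 1 (n(p) = (2*p)/((2*p)) = (2*p)*(1/(2*p)) = 1)
y = 4 (y = -3 + 1*7 = -3 + 7 = 4)
(y - 1)² = (4 - 1)² = 3² = 9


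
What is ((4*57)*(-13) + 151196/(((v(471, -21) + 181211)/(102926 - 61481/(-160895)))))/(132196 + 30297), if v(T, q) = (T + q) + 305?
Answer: 172648495213194/339812552727715 ≈ 0.50807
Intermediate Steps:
v(T, q) = 305 + T + q
((4*57)*(-13) + 151196/(((v(471, -21) + 181211)/(102926 - 61481/(-160895)))))/(132196 + 30297) = ((4*57)*(-13) + 151196/((((305 + 471 - 21) + 181211)/(102926 - 61481/(-160895)))))/(132196 + 30297) = (228*(-13) + 151196/(((755 + 181211)/(102926 - 61481*(-1/160895)))))/162493 = (-2964 + 151196/((181966/(102926 + 8783/22985))))*(1/162493) = (-2964 + 151196/((181966/(2365762893/22985))))*(1/162493) = (-2964 + 151196/((181966*(22985/2365762893))))*(1/162493) = (-2964 + 151196/(4182488510/2365762893))*(1/162493) = (-2964 + 151196*(2365762893/4182488510))*(1/162493) = (-2964 + 178846943185014/2091244255)*(1/162493) = (172648495213194/2091244255)*(1/162493) = 172648495213194/339812552727715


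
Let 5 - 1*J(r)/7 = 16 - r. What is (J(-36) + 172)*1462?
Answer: -229534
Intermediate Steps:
J(r) = -77 + 7*r (J(r) = 35 - 7*(16 - r) = 35 + (-112 + 7*r) = -77 + 7*r)
(J(-36) + 172)*1462 = ((-77 + 7*(-36)) + 172)*1462 = ((-77 - 252) + 172)*1462 = (-329 + 172)*1462 = -157*1462 = -229534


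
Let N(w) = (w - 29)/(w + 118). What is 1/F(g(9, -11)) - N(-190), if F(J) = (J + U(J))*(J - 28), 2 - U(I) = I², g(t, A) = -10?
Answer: -6241/2052 ≈ -3.0414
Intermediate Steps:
U(I) = 2 - I²
F(J) = (-28 + J)*(2 + J - J²) (F(J) = (J + (2 - J²))*(J - 28) = (2 + J - J²)*(-28 + J) = (-28 + J)*(2 + J - J²))
N(w) = (-29 + w)/(118 + w)
1/F(g(9, -11)) - N(-190) = 1/(-56 - 1*(-10)³ - 26*(-10) + 29*(-10)²) - (-29 - 190)/(118 - 190) = 1/(-56 - 1*(-1000) + 260 + 29*100) - (-219)/(-72) = 1/(-56 + 1000 + 260 + 2900) - (-1)*(-219)/72 = 1/4104 - 1*73/24 = 1/4104 - 73/24 = -6241/2052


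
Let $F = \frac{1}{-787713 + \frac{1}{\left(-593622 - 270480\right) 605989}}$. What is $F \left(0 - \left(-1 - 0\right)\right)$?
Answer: $- \frac{523636306878}{412475126199790015} \approx -1.2695 \cdot 10^{-6}$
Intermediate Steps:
$F = - \frac{523636306878}{412475126199790015}$ ($F = \frac{1}{-787713 + \frac{1}{-864102} \cdot \frac{1}{605989}} = \frac{1}{-787713 - \frac{1}{523636306878}} = \frac{1}{- \frac{412475126199790015}{523636306878}} = - \frac{523636306878}{412475126199790015} \approx -1.2695 \cdot 10^{-6}$)
$F \left(0 - \left(-1 - 0\right)\right) = - \frac{523636306878 \left(0 - \left(-1 - 0\right)\right)}{412475126199790015} = - \frac{523636306878 \left(0 - \left(-1 + 0\right)\right)}{412475126199790015} = - \frac{523636306878 \left(0 - -1\right)}{412475126199790015} = - \frac{523636306878 \left(0 + 1\right)}{412475126199790015} = \left(- \frac{523636306878}{412475126199790015}\right) 1 = - \frac{523636306878}{412475126199790015}$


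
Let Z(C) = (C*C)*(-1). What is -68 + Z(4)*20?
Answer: -388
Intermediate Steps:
Z(C) = -C² (Z(C) = C²*(-1) = -C²)
-68 + Z(4)*20 = -68 - 1*4²*20 = -68 - 1*16*20 = -68 - 16*20 = -68 - 320 = -388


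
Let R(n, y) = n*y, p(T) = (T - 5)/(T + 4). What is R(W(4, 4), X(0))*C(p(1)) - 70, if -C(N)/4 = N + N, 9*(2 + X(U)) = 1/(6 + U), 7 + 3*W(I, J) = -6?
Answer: -6094/405 ≈ -15.047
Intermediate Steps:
W(I, J) = -13/3 (W(I, J) = -7/3 + (⅓)*(-6) = -7/3 - 2 = -13/3)
X(U) = -2 + 1/(9*(6 + U))
p(T) = (-5 + T)/(4 + T)
C(N) = -8*N (C(N) = -4*(N + N) = -8*N)
R(W(4, 4), X(0))*C(p(1)) - 70 = (-13*(-107 - 18*0)/(27*(6 + 0)))*(-8*(-5 + 1)/(4 + 1)) - 70 = (-13*(-107 + 0)/(27*6))*(-8*(-4)/5) - 70 = (-13*(-107)/(27*6))*(-8*(-4)/5) - 70 = (-13/3*(-107/54))*(-8*(-⅘)) - 70 = (1391/162)*(32/5) - 70 = 22256/405 - 70 = -6094/405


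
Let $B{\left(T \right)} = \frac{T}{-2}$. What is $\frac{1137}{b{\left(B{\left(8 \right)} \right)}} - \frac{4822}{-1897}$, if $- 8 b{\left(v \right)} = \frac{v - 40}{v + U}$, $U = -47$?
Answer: $- \frac{219949636}{20867} \approx -10541.0$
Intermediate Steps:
$B{\left(T \right)} = - \frac{T}{2}$ ($B{\left(T \right)} = T \left(- \frac{1}{2}\right) = - \frac{T}{2}$)
$b{\left(v \right)} = - \frac{-40 + v}{8 \left(-47 + v\right)}$ ($b{\left(v \right)} = - \frac{\left(v - 40\right) \frac{1}{v - 47}}{8} = - \frac{\left(-40 + v\right) \frac{1}{-47 + v}}{8} = - \frac{\frac{1}{-47 + v} \left(-40 + v\right)}{8} = - \frac{-40 + v}{8 \left(-47 + v\right)}$)
$\frac{1137}{b{\left(B{\left(8 \right)} \right)}} - \frac{4822}{-1897} = \frac{1137}{\frac{1}{8} \frac{1}{-47 - 4} \left(40 - \left(- \frac{1}{2}\right) 8\right)} - \frac{4822}{-1897} = \frac{1137}{\frac{1}{8} \frac{1}{-47 - 4} \left(40 - -4\right)} - - \frac{4822}{1897} = \frac{1137}{\frac{1}{8} \frac{1}{-51} \left(40 + 4\right)} + \frac{4822}{1897} = \frac{1137}{\frac{1}{8} \left(- \frac{1}{51}\right) 44} + \frac{4822}{1897} = \frac{1137}{- \frac{11}{102}} + \frac{4822}{1897} = 1137 \left(- \frac{102}{11}\right) + \frac{4822}{1897} = - \frac{115974}{11} + \frac{4822}{1897} = - \frac{219949636}{20867}$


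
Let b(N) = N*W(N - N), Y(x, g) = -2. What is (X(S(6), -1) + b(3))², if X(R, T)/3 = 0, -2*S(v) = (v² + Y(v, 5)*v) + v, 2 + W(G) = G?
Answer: 36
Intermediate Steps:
W(G) = -2 + G
S(v) = v/2 - v²/2 (S(v) = -((v² - 2*v) + v)/2 = -(v² - v)/2 = v/2 - v²/2)
X(R, T) = 0 (X(R, T) = 3*0 = 0)
b(N) = -2*N (b(N) = N*(-2 + (N - N)) = N*(-2 + 0) = N*(-2) = -2*N)
(X(S(6), -1) + b(3))² = (0 - 2*3)² = (0 - 6)² = (-6)² = 36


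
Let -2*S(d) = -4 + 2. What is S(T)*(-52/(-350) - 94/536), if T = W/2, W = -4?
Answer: -1257/46900 ≈ -0.026802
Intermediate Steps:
T = -2 (T = -4/2 = -4*1/2 = -2)
S(d) = 1 (S(d) = -(-4 + 2)/2 = -1/2*(-2) = 1)
S(T)*(-52/(-350) - 94/536) = 1*(-52/(-350) - 94/536) = 1*(-52*(-1/350) - 94*1/536) = 1*(26/175 - 47/268) = 1*(-1257/46900) = -1257/46900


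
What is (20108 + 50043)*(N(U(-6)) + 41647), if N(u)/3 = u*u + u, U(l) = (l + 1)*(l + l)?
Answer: 3691836677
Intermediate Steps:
U(l) = 2*l*(1 + l) (U(l) = (1 + l)*(2*l) = 2*l*(1 + l))
N(u) = 3*u + 3*u² (N(u) = 3*(u*u + u) = 3*(u² + u) = 3*(u + u²) = 3*u + 3*u²)
(20108 + 50043)*(N(U(-6)) + 41647) = (20108 + 50043)*(3*(2*(-6)*(1 - 6))*(1 + 2*(-6)*(1 - 6)) + 41647) = 70151*(3*(2*(-6)*(-5))*(1 + 2*(-6)*(-5)) + 41647) = 70151*(3*60*(1 + 60) + 41647) = 70151*(3*60*61 + 41647) = 70151*(10980 + 41647) = 70151*52627 = 3691836677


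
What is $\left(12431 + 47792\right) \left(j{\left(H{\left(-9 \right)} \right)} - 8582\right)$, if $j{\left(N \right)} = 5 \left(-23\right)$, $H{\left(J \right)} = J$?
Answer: $-523759431$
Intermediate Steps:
$j{\left(N \right)} = -115$
$\left(12431 + 47792\right) \left(j{\left(H{\left(-9 \right)} \right)} - 8582\right) = \left(12431 + 47792\right) \left(-115 - 8582\right) = 60223 \left(-8697\right) = -523759431$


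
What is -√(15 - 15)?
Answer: 0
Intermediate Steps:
-√(15 - 15) = -√0 = -1*0 = 0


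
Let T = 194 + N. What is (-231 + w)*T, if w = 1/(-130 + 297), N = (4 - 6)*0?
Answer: -7483744/167 ≈ -44813.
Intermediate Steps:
N = 0 (N = -2*0 = 0)
w = 1/167 ≈ 0.0059880
T = 194 (T = 194 + 0 = 194)
(-231 + w)*T = (-231 + 1/167)*194 = -38576/167*194 = -7483744/167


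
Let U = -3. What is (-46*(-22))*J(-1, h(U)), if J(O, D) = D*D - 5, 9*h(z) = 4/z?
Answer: -3672548/729 ≈ -5037.8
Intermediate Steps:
h(z) = 4/(9*z) (h(z) = (4/z)/9 = 4/(9*z))
J(O, D) = -5 + D**2 (J(O, D) = D**2 - 5 = -5 + D**2)
(-46*(-22))*J(-1, h(U)) = (-46*(-22))*(-5 + ((4/9)/(-3))**2) = 1012*(-5 + ((4/9)*(-1/3))**2) = 1012*(-5 + (-4/27)**2) = 1012*(-5 + 16/729) = 1012*(-3629/729) = -3672548/729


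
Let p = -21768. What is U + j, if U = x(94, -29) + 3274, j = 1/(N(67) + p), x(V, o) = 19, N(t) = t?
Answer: 71461392/21701 ≈ 3293.0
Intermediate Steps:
j = -1/21701 (j = 1/(67 - 21768) = 1/(-21701) = -1/21701 ≈ -4.6081e-5)
U = 3293 (U = 19 + 3274 = 3293)
U + j = 3293 - 1/21701 = 71461392/21701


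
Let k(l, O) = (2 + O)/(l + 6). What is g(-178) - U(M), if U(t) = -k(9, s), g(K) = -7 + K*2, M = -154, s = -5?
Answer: -1816/5 ≈ -363.20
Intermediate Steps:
g(K) = -7 + 2*K
k(l, O) = (2 + O)/(6 + l)
U(t) = ⅕ (U(t) = -(2 - 5)/(6 + 9) = -(-3)/15 = -1*(-⅕) = ⅕)
g(-178) - U(M) = (-7 + 2*(-178)) - 1*⅕ = (-7 - 356) - ⅕ = -363 - ⅕ = -1816/5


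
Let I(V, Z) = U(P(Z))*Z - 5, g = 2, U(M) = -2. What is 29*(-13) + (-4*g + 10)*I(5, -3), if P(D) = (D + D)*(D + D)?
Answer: -375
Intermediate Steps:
P(D) = 4*D**2 (P(D) = (2*D)*(2*D) = 4*D**2)
I(V, Z) = -5 - 2*Z (I(V, Z) = -2*Z - 5 = -5 - 2*Z)
29*(-13) + (-4*g + 10)*I(5, -3) = 29*(-13) + (-4*2 + 10)*(-5 - 2*(-3)) = -377 + (-8 + 10)*(-5 + 6) = -377 + 2*1 = -377 + 2 = -375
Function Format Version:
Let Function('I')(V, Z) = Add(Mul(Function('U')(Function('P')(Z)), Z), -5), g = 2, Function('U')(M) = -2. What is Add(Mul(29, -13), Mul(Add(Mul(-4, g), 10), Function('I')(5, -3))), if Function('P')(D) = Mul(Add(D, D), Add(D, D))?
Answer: -375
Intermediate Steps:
Function('P')(D) = Mul(4, Pow(D, 2)) (Function('P')(D) = Mul(Mul(2, D), Mul(2, D)) = Mul(4, Pow(D, 2)))
Function('I')(V, Z) = Add(-5, Mul(-2, Z)) (Function('I')(V, Z) = Add(Mul(-2, Z), -5) = Add(-5, Mul(-2, Z)))
Add(Mul(29, -13), Mul(Add(Mul(-4, g), 10), Function('I')(5, -3))) = Add(Mul(29, -13), Mul(Add(Mul(-4, 2), 10), Add(-5, Mul(-2, -3)))) = Add(-377, Mul(Add(-8, 10), Add(-5, 6))) = Add(-377, Mul(2, 1)) = Add(-377, 2) = -375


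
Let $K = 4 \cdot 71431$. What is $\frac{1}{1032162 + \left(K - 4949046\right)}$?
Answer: $- \frac{1}{3631160} \approx -2.7539 \cdot 10^{-7}$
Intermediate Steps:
$K = 285724$
$\frac{1}{1032162 + \left(K - 4949046\right)} = \frac{1}{1032162 + \left(285724 - 4949046\right)} = \frac{1}{1032162 - 4663322} = \frac{1}{-3631160} = - \frac{1}{3631160}$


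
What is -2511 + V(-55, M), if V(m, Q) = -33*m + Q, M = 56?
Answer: -640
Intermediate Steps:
V(m, Q) = Q - 33*m
-2511 + V(-55, M) = -2511 + (56 - 33*(-55)) = -2511 + (56 + 1815) = -2511 + 1871 = -640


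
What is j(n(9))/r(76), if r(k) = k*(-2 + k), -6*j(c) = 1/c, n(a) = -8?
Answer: 1/269952 ≈ 3.7044e-6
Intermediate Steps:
j(c) = -1/(6*c)
j(n(9))/r(76) = (-1/6/(-8))/((76*(-2 + 76))) = (-1/6*(-1/8))/((76*74)) = (1/48)/5624 = (1/48)*(1/5624) = 1/269952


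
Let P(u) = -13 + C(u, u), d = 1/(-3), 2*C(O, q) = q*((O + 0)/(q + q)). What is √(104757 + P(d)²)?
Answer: √15109657/12 ≈ 323.93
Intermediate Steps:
C(O, q) = O/4 (C(O, q) = (q*((O + 0)/(q + q)))/2 = (q*(O/((2*q))))/2 = (q*(O*(1/(2*q))))/2 = (q*(O/(2*q)))/2 = (O/2)/2 = O/4)
d = -⅓ ≈ -0.33333
P(u) = -13 + u/4
√(104757 + P(d)²) = √(104757 + (-13 + (¼)*(-⅓))²) = √(104757 + (-13 - 1/12)²) = √(104757 + (-157/12)²) = √(104757 + 24649/144) = √(15109657/144) = √15109657/12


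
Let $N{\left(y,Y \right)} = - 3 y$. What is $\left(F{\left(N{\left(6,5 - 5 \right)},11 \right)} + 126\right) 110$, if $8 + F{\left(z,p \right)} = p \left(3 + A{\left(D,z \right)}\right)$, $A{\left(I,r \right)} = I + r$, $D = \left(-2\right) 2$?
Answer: $-10010$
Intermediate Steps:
$D = -4$
$F{\left(z,p \right)} = -8 + p \left(-1 + z\right)$ ($F{\left(z,p \right)} = -8 + p \left(3 + \left(-4 + z\right)\right) = -8 + p \left(-1 + z\right)$)
$\left(F{\left(N{\left(6,5 - 5 \right)},11 \right)} + 126\right) 110 = \left(\left(-8 - 11 + 11 \left(\left(-3\right) 6\right)\right) + 126\right) 110 = \left(\left(-8 - 11 + 11 \left(-18\right)\right) + 126\right) 110 = \left(\left(-8 - 11 - 198\right) + 126\right) 110 = \left(-217 + 126\right) 110 = \left(-91\right) 110 = -10010$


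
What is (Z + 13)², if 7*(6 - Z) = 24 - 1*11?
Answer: 14400/49 ≈ 293.88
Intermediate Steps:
Z = 29/7 (Z = 6 - (24 - 1*11)/7 = 6 - (24 - 11)/7 = 6 - ⅐*13 = 6 - 13/7 = 29/7 ≈ 4.1429)
(Z + 13)² = (29/7 + 13)² = (120/7)² = 14400/49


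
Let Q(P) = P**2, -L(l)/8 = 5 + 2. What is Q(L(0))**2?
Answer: 9834496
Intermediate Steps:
L(l) = -56 (L(l) = -8*(5 + 2) = -8*7 = -56)
Q(L(0))**2 = ((-56)**2)**2 = 3136**2 = 9834496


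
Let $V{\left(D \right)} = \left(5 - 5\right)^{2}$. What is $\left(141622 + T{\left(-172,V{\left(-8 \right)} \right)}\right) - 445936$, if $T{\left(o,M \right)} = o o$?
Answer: $-274730$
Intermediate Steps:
$V{\left(D \right)} = 0$ ($V{\left(D \right)} = 0^{2} = 0$)
$T{\left(o,M \right)} = o^{2}$
$\left(141622 + T{\left(-172,V{\left(-8 \right)} \right)}\right) - 445936 = \left(141622 + \left(-172\right)^{2}\right) - 445936 = \left(141622 + 29584\right) - 445936 = 171206 - 445936 = -274730$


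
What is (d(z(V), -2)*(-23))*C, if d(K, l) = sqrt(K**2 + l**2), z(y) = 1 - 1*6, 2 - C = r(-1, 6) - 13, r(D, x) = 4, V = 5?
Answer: -253*sqrt(29) ≈ -1362.4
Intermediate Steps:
C = 11 (C = 2 - (4 - 13) = 2 - 1*(-9) = 2 + 9 = 11)
z(y) = -5 (z(y) = 1 - 6 = -5)
(d(z(V), -2)*(-23))*C = (sqrt((-5)**2 + (-2)**2)*(-23))*11 = (sqrt(25 + 4)*(-23))*11 = (sqrt(29)*(-23))*11 = -23*sqrt(29)*11 = -253*sqrt(29)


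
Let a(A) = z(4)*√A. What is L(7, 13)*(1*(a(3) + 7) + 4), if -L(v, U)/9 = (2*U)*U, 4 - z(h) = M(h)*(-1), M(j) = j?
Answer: -33462 - 24336*√3 ≈ -75613.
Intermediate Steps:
z(h) = 4 + h (z(h) = 4 - h*(-1) = 4 - (-1)*h = 4 + h)
a(A) = 8*√A (a(A) = (4 + 4)*√A = 8*√A)
L(v, U) = -18*U² (L(v, U) = -9*2*U*U = -18*U²)
L(7, 13)*(1*(a(3) + 7) + 4) = (-18*13²)*(1*(8*√3 + 7) + 4) = (-18*169)*(1*(7 + 8*√3) + 4) = -3042*((7 + 8*√3) + 4) = -3042*(11 + 8*√3) = -33462 - 24336*√3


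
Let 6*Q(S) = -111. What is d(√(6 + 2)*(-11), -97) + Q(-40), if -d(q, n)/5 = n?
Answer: 933/2 ≈ 466.50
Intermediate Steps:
d(q, n) = -5*n
Q(S) = -37/2 (Q(S) = (⅙)*(-111) = -37/2)
d(√(6 + 2)*(-11), -97) + Q(-40) = -5*(-97) - 37/2 = 485 - 37/2 = 933/2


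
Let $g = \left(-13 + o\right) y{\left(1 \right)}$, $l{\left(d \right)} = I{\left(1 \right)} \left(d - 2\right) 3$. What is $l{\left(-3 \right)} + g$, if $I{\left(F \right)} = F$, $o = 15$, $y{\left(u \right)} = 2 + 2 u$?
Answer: $-7$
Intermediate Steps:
$l{\left(d \right)} = -6 + 3 d$ ($l{\left(d \right)} = 1 \left(d - 2\right) 3 = 1 \left(-2 + d\right) 3 = 1 \left(-6 + 3 d\right) = -6 + 3 d$)
$g = 8$ ($g = \left(-13 + 15\right) \left(2 + 2 \cdot 1\right) = 2 \left(2 + 2\right) = 2 \cdot 4 = 8$)
$l{\left(-3 \right)} + g = \left(-6 + 3 \left(-3\right)\right) + 8 = \left(-6 - 9\right) + 8 = -15 + 8 = -7$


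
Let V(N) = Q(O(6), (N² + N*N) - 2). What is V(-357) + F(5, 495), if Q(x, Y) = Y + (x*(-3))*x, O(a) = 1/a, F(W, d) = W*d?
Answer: 3088451/12 ≈ 2.5737e+5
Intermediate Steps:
O(a) = 1/a
Q(x, Y) = Y - 3*x² (Q(x, Y) = Y + (-3*x)*x = Y - 3*x²)
V(N) = -25/12 + 2*N² (V(N) = ((N² + N*N) - 2) - 3*(1/6)² = ((N² + N²) - 2) - 3*(⅙)² = (2*N² - 2) - 3*1/36 = (-2 + 2*N²) - 1/12 = -25/12 + 2*N²)
V(-357) + F(5, 495) = (-25/12 + 2*(-357)²) + 5*495 = (-25/12 + 2*127449) + 2475 = (-25/12 + 254898) + 2475 = 3058751/12 + 2475 = 3088451/12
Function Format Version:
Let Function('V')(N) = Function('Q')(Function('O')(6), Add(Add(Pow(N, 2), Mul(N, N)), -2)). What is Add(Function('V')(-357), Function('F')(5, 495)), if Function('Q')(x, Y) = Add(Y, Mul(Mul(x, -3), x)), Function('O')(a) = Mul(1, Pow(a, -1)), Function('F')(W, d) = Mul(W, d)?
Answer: Rational(3088451, 12) ≈ 2.5737e+5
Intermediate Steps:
Function('O')(a) = Pow(a, -1)
Function('Q')(x, Y) = Add(Y, Mul(-3, Pow(x, 2))) (Function('Q')(x, Y) = Add(Y, Mul(Mul(-3, x), x)) = Add(Y, Mul(-3, Pow(x, 2))))
Function('V')(N) = Add(Rational(-25, 12), Mul(2, Pow(N, 2))) (Function('V')(N) = Add(Add(Add(Pow(N, 2), Mul(N, N)), -2), Mul(-3, Pow(Pow(6, -1), 2))) = Add(Add(Add(Pow(N, 2), Pow(N, 2)), -2), Mul(-3, Pow(Rational(1, 6), 2))) = Add(Add(Mul(2, Pow(N, 2)), -2), Mul(-3, Rational(1, 36))) = Add(Add(-2, Mul(2, Pow(N, 2))), Rational(-1, 12)) = Add(Rational(-25, 12), Mul(2, Pow(N, 2))))
Add(Function('V')(-357), Function('F')(5, 495)) = Add(Add(Rational(-25, 12), Mul(2, Pow(-357, 2))), Mul(5, 495)) = Add(Add(Rational(-25, 12), Mul(2, 127449)), 2475) = Add(Add(Rational(-25, 12), 254898), 2475) = Add(Rational(3058751, 12), 2475) = Rational(3088451, 12)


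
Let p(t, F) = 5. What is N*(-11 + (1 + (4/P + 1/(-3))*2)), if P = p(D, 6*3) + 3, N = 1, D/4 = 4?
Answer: -29/3 ≈ -9.6667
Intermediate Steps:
D = 16 (D = 4*4 = 16)
P = 8 (P = 5 + 3 = 8)
N*(-11 + (1 + (4/P + 1/(-3))*2)) = 1*(-11 + (1 + (4/8 + 1/(-3))*2)) = 1*(-11 + (1 + (4*(1/8) + 1*(-1/3))*2)) = 1*(-11 + (1 + (1/2 - 1/3)*2)) = 1*(-11 + (1 + (1/6)*2)) = 1*(-11 + (1 + 1/3)) = 1*(-11 + 4/3) = 1*(-29/3) = -29/3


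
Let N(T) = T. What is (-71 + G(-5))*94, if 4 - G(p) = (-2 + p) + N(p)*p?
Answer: -7990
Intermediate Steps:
G(p) = 6 - p - p**2 (G(p) = 4 - ((-2 + p) + p*p) = 4 - ((-2 + p) + p**2) = 4 - (-2 + p + p**2) = 4 + (2 - p - p**2) = 6 - p - p**2)
(-71 + G(-5))*94 = (-71 + (6 - 1*(-5) - 1*(-5)**2))*94 = (-71 + (6 + 5 - 1*25))*94 = (-71 + (6 + 5 - 25))*94 = (-71 - 14)*94 = -85*94 = -7990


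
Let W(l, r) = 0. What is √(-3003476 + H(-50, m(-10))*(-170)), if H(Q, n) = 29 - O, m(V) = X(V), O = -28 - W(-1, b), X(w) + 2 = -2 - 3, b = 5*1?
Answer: I*√3013166 ≈ 1735.8*I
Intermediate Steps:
b = 5
X(w) = -7 (X(w) = -2 + (-2 - 3) = -2 - 5 = -7)
O = -28 (O = -28 - 1*0 = -28 + 0 = -28)
m(V) = -7
H(Q, n) = 57 (H(Q, n) = 29 - 1*(-28) = 29 + 28 = 57)
√(-3003476 + H(-50, m(-10))*(-170)) = √(-3003476 + 57*(-170)) = √(-3003476 - 9690) = √(-3013166) = I*√3013166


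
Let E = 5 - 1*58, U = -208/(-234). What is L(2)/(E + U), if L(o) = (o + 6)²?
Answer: -576/469 ≈ -1.2281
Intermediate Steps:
L(o) = (6 + o)²
U = 8/9 (U = -208*(-1/234) = 8/9 ≈ 0.88889)
E = -53 (E = 5 - 58 = -53)
L(2)/(E + U) = (6 + 2)²/(-53 + 8/9) = 8²/(-469/9) = -9/469*64 = -576/469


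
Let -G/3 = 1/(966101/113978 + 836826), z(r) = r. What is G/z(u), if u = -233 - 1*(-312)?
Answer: -341934/7535076874391 ≈ -4.5379e-8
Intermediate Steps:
u = 79 (u = -233 + 312 = 79)
G = -341934/95380719929 (G = -3/(966101/113978 + 836826) = -3/95380719929/113978 = -3*113978/95380719929 = -341934/95380719929 ≈ -3.5849e-6)
G/z(u) = -341934/95380719929/79 = -341934/95380719929*1/79 = -341934/7535076874391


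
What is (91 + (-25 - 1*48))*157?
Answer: 2826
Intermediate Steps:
(91 + (-25 - 1*48))*157 = (91 + (-25 - 48))*157 = (91 - 73)*157 = 18*157 = 2826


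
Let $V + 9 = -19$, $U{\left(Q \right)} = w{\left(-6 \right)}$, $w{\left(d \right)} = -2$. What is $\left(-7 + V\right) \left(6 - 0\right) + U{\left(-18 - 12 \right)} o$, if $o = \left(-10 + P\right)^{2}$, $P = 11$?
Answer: $-212$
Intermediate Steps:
$U{\left(Q \right)} = -2$
$V = -28$ ($V = -9 - 19 = -28$)
$o = 1$ ($o = \left(-10 + 11\right)^{2} = 1^{2} = 1$)
$\left(-7 + V\right) \left(6 - 0\right) + U{\left(-18 - 12 \right)} o = \left(-7 - 28\right) \left(6 - 0\right) - 2 = - 35 \left(6 + 0\right) - 2 = \left(-35\right) 6 - 2 = -210 - 2 = -212$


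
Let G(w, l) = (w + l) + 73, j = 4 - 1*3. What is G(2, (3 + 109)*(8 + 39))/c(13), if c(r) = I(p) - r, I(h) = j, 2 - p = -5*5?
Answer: -5339/12 ≈ -444.92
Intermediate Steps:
j = 1 (j = 4 - 3 = 1)
p = 27 (p = 2 - (-5)*5 = 2 - 1*(-25) = 2 + 25 = 27)
I(h) = 1
G(w, l) = 73 + l + w (G(w, l) = (l + w) + 73 = 73 + l + w)
c(r) = 1 - r
G(2, (3 + 109)*(8 + 39))/c(13) = (73 + (3 + 109)*(8 + 39) + 2)/(1 - 1*13) = (73 + 112*47 + 2)/(1 - 13) = (73 + 5264 + 2)/(-12) = 5339*(-1/12) = -5339/12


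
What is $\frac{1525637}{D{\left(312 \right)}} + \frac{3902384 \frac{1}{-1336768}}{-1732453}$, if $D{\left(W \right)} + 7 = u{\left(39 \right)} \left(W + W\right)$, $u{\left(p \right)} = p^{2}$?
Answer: $\frac{128611230175443}{80008812561404} \approx 1.6075$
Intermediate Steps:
$D{\left(W \right)} = -7 + 3042 W$ ($D{\left(W \right)} = -7 + 39^{2} \left(W + W\right) = -7 + 1521 \cdot 2 W = -7 + 3042 W$)
$\frac{1525637}{D{\left(312 \right)}} + \frac{3902384 \frac{1}{-1336768}}{-1732453} = \frac{1525637}{-7 + 3042 \cdot 312} + \frac{3902384 \frac{1}{-1336768}}{-1732453} = \frac{1525637}{-7 + 949104} + 3902384 \left(- \frac{1}{1336768}\right) \left(- \frac{1}{1732453}\right) = \frac{1525637}{949097} - - \frac{14347}{8514293132} = 1525637 \cdot \frac{1}{949097} + \frac{14347}{8514293132} = \frac{1525637}{949097} + \frac{14347}{8514293132} = \frac{128611230175443}{80008812561404}$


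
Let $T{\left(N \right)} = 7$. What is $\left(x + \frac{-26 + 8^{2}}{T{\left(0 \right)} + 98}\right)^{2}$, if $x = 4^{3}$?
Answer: $\frac{45670564}{11025} \approx 4142.5$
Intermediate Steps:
$x = 64$
$\left(x + \frac{-26 + 8^{2}}{T{\left(0 \right)} + 98}\right)^{2} = \left(64 + \frac{-26 + 8^{2}}{7 + 98}\right)^{2} = \left(64 + \frac{-26 + 64}{105}\right)^{2} = \left(64 + 38 \cdot \frac{1}{105}\right)^{2} = \left(64 + \frac{38}{105}\right)^{2} = \left(\frac{6758}{105}\right)^{2} = \frac{45670564}{11025}$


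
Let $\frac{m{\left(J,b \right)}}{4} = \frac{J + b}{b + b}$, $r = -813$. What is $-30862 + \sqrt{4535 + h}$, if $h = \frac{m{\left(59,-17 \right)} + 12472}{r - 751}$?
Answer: $-30862 + \frac{2 \sqrt{173024170}}{391} \approx -30795.0$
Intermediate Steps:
$m{\left(J,b \right)} = \frac{2 \left(J + b\right)}{b}$ ($m{\left(J,b \right)} = 4 \frac{J + b}{b + b} = 4 \frac{J + b}{2 b} = \frac{2 \left(J + b\right)}{b}$)
$h = - \frac{52985}{6647}$ ($h = \frac{\left(2 + 2 \cdot 59 \frac{1}{-17}\right) + 12472}{-813 - 751} = \frac{\left(2 + 2 \cdot 59 \left(- \frac{1}{17}\right)\right) + 12472}{-1564} = \left(\left(2 - \frac{118}{17}\right) + 12472\right) \left(- \frac{1}{1564}\right) = \left(- \frac{84}{17} + 12472\right) \left(- \frac{1}{1564}\right) = \frac{211940}{17} \left(- \frac{1}{1564}\right) = - \frac{52985}{6647} \approx -7.9713$)
$-30862 + \sqrt{4535 + h} = -30862 + \sqrt{4535 - \frac{52985}{6647}} = -30862 + \sqrt{\frac{30091160}{6647}} = -30862 + \frac{2 \sqrt{173024170}}{391}$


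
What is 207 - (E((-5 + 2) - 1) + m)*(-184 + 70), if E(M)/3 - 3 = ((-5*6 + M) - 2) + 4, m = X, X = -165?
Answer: -28521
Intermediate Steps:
m = -165
E(M) = -75 + 3*M (E(M) = 9 + 3*(((-5*6 + M) - 2) + 4) = 9 + 3*(((-30 + M) - 2) + 4) = 9 + 3*((-32 + M) + 4) = 9 + 3*(-28 + M) = 9 + (-84 + 3*M) = -75 + 3*M)
207 - (E((-5 + 2) - 1) + m)*(-184 + 70) = 207 - ((-75 + 3*((-5 + 2) - 1)) - 165)*(-184 + 70) = 207 - ((-75 + 3*(-3 - 1)) - 165)*(-114) = 207 - ((-75 + 3*(-4)) - 165)*(-114) = 207 - ((-75 - 12) - 165)*(-114) = 207 - (-87 - 165)*(-114) = 207 - (-252)*(-114) = 207 - 1*28728 = 207 - 28728 = -28521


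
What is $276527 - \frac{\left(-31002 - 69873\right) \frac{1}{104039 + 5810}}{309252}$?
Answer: $\frac{3131301687614157}{11323674316} \approx 2.7653 \cdot 10^{5}$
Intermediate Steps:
$276527 - \frac{\left(-31002 - 69873\right) \frac{1}{104039 + 5810}}{309252} = 276527 - - \frac{100875}{109849} \cdot \frac{1}{309252} = 276527 - \left(-100875\right) \frac{1}{109849} \cdot \frac{1}{309252} = 276527 - \left(- \frac{100875}{109849}\right) \frac{1}{309252} = 276527 - - \frac{33625}{11323674316} = 276527 + \frac{33625}{11323674316} = \frac{3131301687614157}{11323674316}$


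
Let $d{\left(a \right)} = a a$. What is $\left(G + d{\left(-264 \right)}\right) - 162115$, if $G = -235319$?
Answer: $-327738$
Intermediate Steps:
$d{\left(a \right)} = a^{2}$
$\left(G + d{\left(-264 \right)}\right) - 162115 = \left(-235319 + \left(-264\right)^{2}\right) - 162115 = \left(-235319 + 69696\right) - 162115 = -165623 - 162115 = -327738$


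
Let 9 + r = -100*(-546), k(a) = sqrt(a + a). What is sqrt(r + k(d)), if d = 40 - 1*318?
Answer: sqrt(54591 + 2*I*sqrt(139)) ≈ 233.65 + 0.0505*I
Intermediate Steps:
d = -278 (d = 40 - 318 = -278)
k(a) = sqrt(2)*sqrt(a) (k(a) = sqrt(2*a) = sqrt(2)*sqrt(a))
r = 54591 (r = -9 - 100*(-546) = -9 + 54600 = 54591)
sqrt(r + k(d)) = sqrt(54591 + sqrt(2)*sqrt(-278)) = sqrt(54591 + sqrt(2)*(I*sqrt(278))) = sqrt(54591 + 2*I*sqrt(139))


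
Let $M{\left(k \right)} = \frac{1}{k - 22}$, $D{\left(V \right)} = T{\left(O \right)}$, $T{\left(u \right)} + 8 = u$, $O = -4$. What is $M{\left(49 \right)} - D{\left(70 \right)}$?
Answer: $\frac{325}{27} \approx 12.037$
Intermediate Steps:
$T{\left(u \right)} = -8 + u$
$D{\left(V \right)} = -12$ ($D{\left(V \right)} = -8 - 4 = -12$)
$M{\left(k \right)} = \frac{1}{-22 + k}$
$M{\left(49 \right)} - D{\left(70 \right)} = \frac{1}{-22 + 49} - -12 = \frac{1}{27} + 12 = \frac{325}{27}$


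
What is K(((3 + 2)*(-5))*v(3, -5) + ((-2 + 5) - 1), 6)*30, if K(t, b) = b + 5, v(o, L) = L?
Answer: 330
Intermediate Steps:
K(t, b) = 5 + b
K(((3 + 2)*(-5))*v(3, -5) + ((-2 + 5) - 1), 6)*30 = (5 + 6)*30 = 11*30 = 330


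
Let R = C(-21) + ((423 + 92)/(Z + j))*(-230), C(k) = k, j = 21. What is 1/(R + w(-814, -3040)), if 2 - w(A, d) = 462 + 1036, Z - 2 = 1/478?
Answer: -2199/14659703 ≈ -0.00015000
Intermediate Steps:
Z = 957/478 (Z = 2 + 1/478 = 957/478 ≈ 2.0021)
w(A, d) = -1496 (w(A, d) = 2 - (462 + 1036) = 2 - 1*1498 = 2 - 1498 = -1496)
R = -11369999/2199 (R = -21 + ((423 + 92)/(957/478 + 21))*(-230) = -21 + (515/(10995/478))*(-230) = -21 + (515*(478/10995))*(-230) = -21 + (49234/2199)*(-230) = -21 - 11323820/2199 = -11369999/2199 ≈ -5170.5)
1/(R + w(-814, -3040)) = 1/(-11369999/2199 - 1496) = 1/(-14659703/2199) = -2199/14659703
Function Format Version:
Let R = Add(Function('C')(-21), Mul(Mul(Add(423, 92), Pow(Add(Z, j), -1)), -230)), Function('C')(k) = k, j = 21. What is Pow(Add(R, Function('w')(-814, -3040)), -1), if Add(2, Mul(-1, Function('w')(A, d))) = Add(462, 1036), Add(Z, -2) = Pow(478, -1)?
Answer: Rational(-2199, 14659703) ≈ -0.00015000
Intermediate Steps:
Z = Rational(957, 478) (Z = Add(2, Pow(478, -1)) = Add(2, Rational(1, 478)) = Rational(957, 478) ≈ 2.0021)
Function('w')(A, d) = -1496 (Function('w')(A, d) = Add(2, Mul(-1, Add(462, 1036))) = Add(2, Mul(-1, 1498)) = Add(2, -1498) = -1496)
R = Rational(-11369999, 2199) (R = Add(-21, Mul(Mul(Add(423, 92), Pow(Add(Rational(957, 478), 21), -1)), -230)) = Add(-21, Mul(Mul(515, Pow(Rational(10995, 478), -1)), -230)) = Add(-21, Mul(Mul(515, Rational(478, 10995)), -230)) = Add(-21, Mul(Rational(49234, 2199), -230)) = Add(-21, Rational(-11323820, 2199)) = Rational(-11369999, 2199) ≈ -5170.5)
Pow(Add(R, Function('w')(-814, -3040)), -1) = Pow(Add(Rational(-11369999, 2199), -1496), -1) = Pow(Rational(-14659703, 2199), -1) = Rational(-2199, 14659703)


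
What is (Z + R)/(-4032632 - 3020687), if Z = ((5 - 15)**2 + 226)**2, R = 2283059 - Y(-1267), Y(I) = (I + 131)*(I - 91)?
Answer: -846647/7053319 ≈ -0.12004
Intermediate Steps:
Y(I) = (-91 + I)*(131 + I) (Y(I) = (131 + I)*(-91 + I) = (-91 + I)*(131 + I))
R = 740371 (R = 2283059 - (-11921 + (-1267)**2 + 40*(-1267)) = 2283059 - (-11921 + 1605289 - 50680) = 2283059 - 1*1542688 = 2283059 - 1542688 = 740371)
Z = 106276 (Z = ((-10)**2 + 226)**2 = (100 + 226)**2 = 326**2 = 106276)
(Z + R)/(-4032632 - 3020687) = (106276 + 740371)/(-4032632 - 3020687) = 846647/(-7053319) = 846647*(-1/7053319) = -846647/7053319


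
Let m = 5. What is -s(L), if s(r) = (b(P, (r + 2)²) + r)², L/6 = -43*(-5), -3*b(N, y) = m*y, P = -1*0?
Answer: -69596472002500/9 ≈ -7.7329e+12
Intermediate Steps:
P = 0
b(N, y) = -5*y/3
L = 1290 (L = 6*(-43*(-5)) = 6*215 = 1290)
s(r) = (r - 5*(2 + r)²/3)² (s(r) = (-5*(r + 2)²/3 + r)² = (-5*(2 + r)²/3 + r)² = (r - 5*(2 + r)²/3)²)
-s(L) = -(-5*(2 + 1290)² + 3*1290)²/9 = -(-5*1292² + 3870)²/9 = -(-5*1669264 + 3870)²/9 = -(-8346320 + 3870)²/9 = -(-8342450)²/9 = -69596472002500/9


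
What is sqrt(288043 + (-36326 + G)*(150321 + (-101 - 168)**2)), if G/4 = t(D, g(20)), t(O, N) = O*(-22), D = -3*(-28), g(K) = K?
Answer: I*sqrt(9734923633) ≈ 98666.0*I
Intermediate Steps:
D = 84
t(O, N) = -22*O
G = -7392 (G = 4*(-22*84) = 4*(-1848) = -7392)
sqrt(288043 + (-36326 + G)*(150321 + (-101 - 168)**2)) = sqrt(288043 + (-36326 - 7392)*(150321 + (-101 - 168)**2)) = sqrt(288043 - 43718*(150321 + (-269)**2)) = sqrt(288043 - 43718*(150321 + 72361)) = sqrt(288043 - 43718*222682) = sqrt(288043 - 9735211676) = sqrt(-9734923633) = I*sqrt(9734923633)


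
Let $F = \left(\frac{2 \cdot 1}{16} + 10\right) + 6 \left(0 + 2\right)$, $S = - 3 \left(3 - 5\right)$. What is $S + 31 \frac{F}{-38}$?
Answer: $- \frac{3663}{304} \approx -12.049$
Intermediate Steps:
$S = 6$ ($S = \left(-3\right) \left(-2\right) = 6$)
$F = \frac{177}{8}$ ($F = \left(2 \cdot \frac{1}{16} + 10\right) + 6 \cdot 2 = \left(\frac{1}{8} + 10\right) + 12 = \frac{81}{8} + 12 = \frac{177}{8} \approx 22.125$)
$S + 31 \frac{F}{-38} = 6 + 31 \frac{177}{8 \left(-38\right)} = 6 + 31 \cdot \frac{177}{8} \left(- \frac{1}{38}\right) = 6 + 31 \left(- \frac{177}{304}\right) = 6 - \frac{5487}{304} = - \frac{3663}{304}$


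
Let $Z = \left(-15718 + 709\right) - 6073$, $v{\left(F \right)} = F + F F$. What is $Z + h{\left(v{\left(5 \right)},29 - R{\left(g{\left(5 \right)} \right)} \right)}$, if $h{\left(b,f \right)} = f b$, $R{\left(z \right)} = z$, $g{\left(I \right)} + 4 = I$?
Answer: $-20242$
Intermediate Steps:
$g{\left(I \right)} = -4 + I$
$v{\left(F \right)} = F + F^{2}$
$Z = -21082$ ($Z = -15009 - 6073 = -21082$)
$h{\left(b,f \right)} = b f$
$Z + h{\left(v{\left(5 \right)},29 - R{\left(g{\left(5 \right)} \right)} \right)} = -21082 + 5 \left(1 + 5\right) \left(29 - \left(-4 + 5\right)\right) = -21082 + 5 \cdot 6 \left(29 - 1\right) = -21082 + 30 \left(29 - 1\right) = -21082 + 30 \cdot 28 = -21082 + 840 = -20242$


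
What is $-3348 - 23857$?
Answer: $-27205$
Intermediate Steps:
$-3348 - 23857 = -27205$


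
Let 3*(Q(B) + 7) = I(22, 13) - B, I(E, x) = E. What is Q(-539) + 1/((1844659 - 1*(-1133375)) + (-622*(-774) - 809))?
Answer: 622557541/3458653 ≈ 180.00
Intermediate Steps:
Q(B) = ⅓ - B/3 (Q(B) = -7 + (22 - B)/3 = -7 + (22/3 - B/3) = ⅓ - B/3)
Q(-539) + 1/((1844659 - 1*(-1133375)) + (-622*(-774) - 809)) = (⅓ - ⅓*(-539)) + 1/((1844659 - 1*(-1133375)) + (-622*(-774) - 809)) = (⅓ + 539/3) + 1/((1844659 + 1133375) + (481428 - 809)) = 180 + 1/(2978034 + 480619) = 180 + 1/3458653 = 622557541/3458653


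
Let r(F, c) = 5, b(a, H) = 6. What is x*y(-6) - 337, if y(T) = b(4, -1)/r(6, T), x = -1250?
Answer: -1837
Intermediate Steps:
y(T) = 6/5
x*y(-6) - 337 = -1250*6/5 - 337 = -1500 - 337 = -1837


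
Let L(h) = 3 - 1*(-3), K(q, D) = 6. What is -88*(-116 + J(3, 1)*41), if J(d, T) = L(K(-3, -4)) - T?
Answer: -7832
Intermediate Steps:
L(h) = 6 (L(h) = 3 + 3 = 6)
J(d, T) = 6 - T
-88*(-116 + J(3, 1)*41) = -88*(-116 + (6 - 1*1)*41) = -88*(-116 + (6 - 1)*41) = -88*(-116 + 5*41) = -88*(-116 + 205) = -88*89 = -7832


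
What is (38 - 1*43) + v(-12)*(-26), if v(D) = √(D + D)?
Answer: -5 - 52*I*√6 ≈ -5.0 - 127.37*I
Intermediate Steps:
v(D) = √2*√D (v(D) = √(2*D) = √2*√D)
(38 - 1*43) + v(-12)*(-26) = (38 - 1*43) + (√2*√(-12))*(-26) = (38 - 43) + (√2*(2*I*√3))*(-26) = -5 + (2*I*√6)*(-26) = -5 - 52*I*√6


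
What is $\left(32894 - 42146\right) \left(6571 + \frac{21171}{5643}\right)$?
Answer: $- \frac{12713387024}{209} \approx -6.083 \cdot 10^{7}$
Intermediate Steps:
$\left(32894 - 42146\right) \left(6571 + \frac{21171}{5643}\right) = - 9252 \left(6571 + 21171 \cdot \frac{1}{5643}\right) = - 9252 \left(6571 + \frac{7057}{1881}\right) = \left(-9252\right) \frac{12367108}{1881} = - \frac{12713387024}{209}$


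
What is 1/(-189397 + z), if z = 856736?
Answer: 1/667339 ≈ 1.4985e-6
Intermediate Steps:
1/(-189397 + z) = 1/(-189397 + 856736) = 1/667339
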